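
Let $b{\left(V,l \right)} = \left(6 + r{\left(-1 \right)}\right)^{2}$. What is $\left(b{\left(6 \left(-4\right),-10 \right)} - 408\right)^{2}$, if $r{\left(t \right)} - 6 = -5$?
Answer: $128881$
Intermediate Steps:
$r{\left(t \right)} = 1$ ($r{\left(t \right)} = 6 - 5 = 1$)
$b{\left(V,l \right)} = 49$ ($b{\left(V,l \right)} = \left(6 + 1\right)^{2} = 7^{2} = 49$)
$\left(b{\left(6 \left(-4\right),-10 \right)} - 408\right)^{2} = \left(49 - 408\right)^{2} = \left(-359\right)^{2} = 128881$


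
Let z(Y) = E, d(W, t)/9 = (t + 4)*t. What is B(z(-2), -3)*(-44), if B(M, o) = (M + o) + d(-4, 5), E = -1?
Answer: -17644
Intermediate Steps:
d(W, t) = 9*t*(4 + t) (d(W, t) = 9*((t + 4)*t) = 9*((4 + t)*t) = 9*(t*(4 + t)) = 9*t*(4 + t))
z(Y) = -1
B(M, o) = 405 + M + o (B(M, o) = (M + o) + 9*5*(4 + 5) = (M + o) + 9*5*9 = (M + o) + 405 = 405 + M + o)
B(z(-2), -3)*(-44) = (405 - 1 - 3)*(-44) = 401*(-44) = -17644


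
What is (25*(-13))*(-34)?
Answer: 11050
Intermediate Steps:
(25*(-13))*(-34) = -325*(-34) = 11050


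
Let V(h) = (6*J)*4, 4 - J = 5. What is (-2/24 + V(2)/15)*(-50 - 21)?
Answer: 7171/60 ≈ 119.52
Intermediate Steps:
J = -1 (J = 4 - 1*5 = 4 - 5 = -1)
V(h) = -24 (V(h) = (6*(-1))*4 = -6*4 = -24)
(-2/24 + V(2)/15)*(-50 - 21) = (-2/24 - 24/15)*(-50 - 21) = (-2*1/24 - 24*1/15)*(-71) = (-1/12 - 8/5)*(-71) = -101/60*(-71) = 7171/60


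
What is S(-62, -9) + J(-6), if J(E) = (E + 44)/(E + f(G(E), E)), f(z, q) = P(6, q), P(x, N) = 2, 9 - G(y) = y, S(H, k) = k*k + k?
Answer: 125/2 ≈ 62.500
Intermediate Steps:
S(H, k) = k + k**2 (S(H, k) = k**2 + k = k + k**2)
G(y) = 9 - y
f(z, q) = 2
J(E) = (44 + E)/(2 + E) (J(E) = (E + 44)/(E + 2) = (44 + E)/(2 + E))
S(-62, -9) + J(-6) = -9*(1 - 9) + (44 - 6)/(2 - 6) = -9*(-8) + 38/(-4) = 72 - 1/4*38 = 72 - 19/2 = 125/2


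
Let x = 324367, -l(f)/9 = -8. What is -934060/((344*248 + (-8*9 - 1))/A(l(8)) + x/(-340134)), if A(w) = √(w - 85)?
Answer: 1339691608982514840/840575612428524823633 - 9211136396102699945040*I*√13/840575612428524823633 ≈ 0.0015938 - 39.51*I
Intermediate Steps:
l(f) = 72 (l(f) = -9*(-8) = 72)
A(w) = √(-85 + w)
-934060/((344*248 + (-8*9 - 1))/A(l(8)) + x/(-340134)) = -934060/((344*248 + (-8*9 - 1))/(√(-85 + 72)) + 324367/(-340134)) = -934060/((85312 + (-72 - 1))/(√(-13)) + 324367*(-1/340134)) = -934060/((85312 - 73)/((I*√13)) - 324367/340134) = -934060/(85239*(-I*√13/13) - 324367/340134) = -934060/(-85239*I*√13/13 - 324367/340134) = -934060/(-324367/340134 - 85239*I*√13/13)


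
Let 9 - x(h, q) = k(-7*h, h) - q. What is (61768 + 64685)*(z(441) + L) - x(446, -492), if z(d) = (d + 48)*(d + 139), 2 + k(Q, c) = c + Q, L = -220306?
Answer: 8006243047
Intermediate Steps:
k(Q, c) = -2 + Q + c (k(Q, c) = -2 + (c + Q) = -2 + (Q + c) = -2 + Q + c)
x(h, q) = 11 + q + 6*h (x(h, q) = 9 - ((-2 - 7*h + h) - q) = 9 - ((-2 - 6*h) - q) = 9 - (-2 - q - 6*h) = 9 + (2 + q + 6*h) = 11 + q + 6*h)
z(d) = (48 + d)*(139 + d)
(61768 + 64685)*(z(441) + L) - x(446, -492) = (61768 + 64685)*((6672 + 441**2 + 187*441) - 220306) - (11 - 492 + 6*446) = 126453*((6672 + 194481 + 82467) - 220306) - (11 - 492 + 2676) = 126453*(283620 - 220306) - 1*2195 = 126453*63314 - 2195 = 8006245242 - 2195 = 8006243047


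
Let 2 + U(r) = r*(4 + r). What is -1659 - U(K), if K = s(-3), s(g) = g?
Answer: -1654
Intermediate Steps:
K = -3
U(r) = -2 + r*(4 + r)
-1659 - U(K) = -1659 - (-2 + (-3)**2 + 4*(-3)) = -1659 - (-2 + 9 - 12) = -1659 - 1*(-5) = -1659 + 5 = -1654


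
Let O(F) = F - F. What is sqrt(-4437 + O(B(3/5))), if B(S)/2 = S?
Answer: 3*I*sqrt(493) ≈ 66.611*I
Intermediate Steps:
B(S) = 2*S
O(F) = 0
sqrt(-4437 + O(B(3/5))) = sqrt(-4437 + 0) = sqrt(-4437) = 3*I*sqrt(493)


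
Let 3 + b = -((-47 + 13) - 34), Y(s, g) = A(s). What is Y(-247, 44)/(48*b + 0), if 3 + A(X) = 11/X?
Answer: -47/48165 ≈ -0.00097581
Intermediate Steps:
A(X) = -3 + 11/X
Y(s, g) = -3 + 11/s
b = 65 (b = -3 - ((-47 + 13) - 34) = -3 - (-34 - 34) = -3 - 1*(-68) = -3 + 68 = 65)
Y(-247, 44)/(48*b + 0) = (-3 + 11/(-247))/(48*65 + 0) = (-3 + 11*(-1/247))/(3120 + 0) = (-3 - 11/247)/3120 = -752/247*1/3120 = -47/48165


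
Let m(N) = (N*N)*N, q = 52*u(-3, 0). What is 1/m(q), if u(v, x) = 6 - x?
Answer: 1/30371328 ≈ 3.2926e-8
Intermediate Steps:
q = 312 (q = 52*(6 - 1*0) = 52*(6 + 0) = 52*6 = 312)
m(N) = N³ (m(N) = N²*N = N³)
1/m(q) = 1/(312³) = 1/30371328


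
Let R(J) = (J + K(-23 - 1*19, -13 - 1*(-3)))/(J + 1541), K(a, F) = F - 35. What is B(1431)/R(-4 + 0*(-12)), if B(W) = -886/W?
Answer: 25694/1323 ≈ 19.421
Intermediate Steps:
K(a, F) = -35 + F
R(J) = (-45 + J)/(1541 + J) (R(J) = (J + (-35 + (-13 - 1*(-3))))/(J + 1541) = (J + (-35 + (-13 + 3)))/(1541 + J) = (J + (-35 - 10))/(1541 + J) = (J - 45)/(1541 + J) = (-45 + J)/(1541 + J))
B(1431)/R(-4 + 0*(-12)) = (-886/1431)/(((-45 + (-4 + 0*(-12)))/(1541 + (-4 + 0*(-12))))) = (-886*1/1431)/(((-45 + (-4 + 0))/(1541 + (-4 + 0)))) = -886*(1541 - 4)/(-45 - 4)/1431 = -886/(1431*(-49/1537)) = -886/1431*(-1537/49) = 25694/1323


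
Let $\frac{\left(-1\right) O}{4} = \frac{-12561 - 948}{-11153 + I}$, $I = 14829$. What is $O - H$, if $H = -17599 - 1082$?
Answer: $\frac{17181348}{919} \approx 18696.0$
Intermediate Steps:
$O = \frac{13509}{919}$ ($O = - 4 \frac{-12561 - 948}{-11153 + 14829} = - 4 \left(- \frac{13509}{3676}\right) = - 4 \left(\left(-13509\right) \frac{1}{3676}\right) = \left(-4\right) \left(- \frac{13509}{3676}\right) = \frac{13509}{919} \approx 14.7$)
$H = -18681$
$O - H = \frac{13509}{919} - -18681 = \frac{13509}{919} + 18681 = \frac{17181348}{919}$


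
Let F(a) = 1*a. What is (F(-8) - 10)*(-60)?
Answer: 1080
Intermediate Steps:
F(a) = a
(F(-8) - 10)*(-60) = (-8 - 10)*(-60) = -18*(-60) = 1080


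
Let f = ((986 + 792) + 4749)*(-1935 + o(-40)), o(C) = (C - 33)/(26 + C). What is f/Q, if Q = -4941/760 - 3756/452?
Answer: 7572037839460/8903811 ≈ 8.5043e+5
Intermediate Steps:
o(C) = (-33 + C)/(26 + C)
f = -176339959/14 (f = ((986 + 792) + 4749)*(-1935 + (-33 - 40)/(26 - 40)) = (1778 + 4749)*(-1935 - 73/(-14)) = 6527*(-1935 - 1/14*(-73)) = 6527*(-1935 + 73/14) = 6527*(-27017/14) = -176339959/14 ≈ -1.2596e+7)
Q = -1271973/85880 (Q = -4941*1/760 - 3756*1/452 = -4941/760 - 939/113 = -1271973/85880 ≈ -14.811)
f/Q = -176339959/(14*(-1271973/85880)) = -176339959/14*(-85880/1271973) = 7572037839460/8903811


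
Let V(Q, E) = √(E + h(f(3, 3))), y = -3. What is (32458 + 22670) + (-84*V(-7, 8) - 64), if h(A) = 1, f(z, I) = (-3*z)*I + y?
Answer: 54812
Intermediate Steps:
f(z, I) = -3 - 3*I*z (f(z, I) = (-3*z)*I - 3 = -3*I*z - 3 = -3 - 3*I*z)
V(Q, E) = √(1 + E) (V(Q, E) = √(E + 1) = √(1 + E))
(32458 + 22670) + (-84*V(-7, 8) - 64) = (32458 + 22670) + (-84*√(1 + 8) - 64) = 55128 + (-84*√9 - 64) = 55128 + (-84*3 - 64) = 55128 + (-252 - 64) = 55128 - 316 = 54812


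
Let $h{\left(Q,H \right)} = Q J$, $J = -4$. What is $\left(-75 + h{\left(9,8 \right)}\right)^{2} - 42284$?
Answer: $-29963$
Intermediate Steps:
$h{\left(Q,H \right)} = - 4 Q$ ($h{\left(Q,H \right)} = Q \left(-4\right) = - 4 Q$)
$\left(-75 + h{\left(9,8 \right)}\right)^{2} - 42284 = \left(-75 - 36\right)^{2} - 42284 = \left(-111\right)^{2} - 42284 = 12321 - 42284 = -29963$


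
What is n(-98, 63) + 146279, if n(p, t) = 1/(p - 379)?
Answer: 69775082/477 ≈ 1.4628e+5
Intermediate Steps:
n(p, t) = 1/(-379 + p)
n(-98, 63) + 146279 = 1/(-379 - 98) + 146279 = 1/(-477) + 146279 = -1/477 + 146279 = 69775082/477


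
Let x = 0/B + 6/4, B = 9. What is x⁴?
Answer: 81/16 ≈ 5.0625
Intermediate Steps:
x = 3/2 (x = 0/9 + 6/4 = 0*(⅑) + 6*(¼) = 0 + 3/2 = 3/2 ≈ 1.5000)
x⁴ = (3/2)⁴ = 81/16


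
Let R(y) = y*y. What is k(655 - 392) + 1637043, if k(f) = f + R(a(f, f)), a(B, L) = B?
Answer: 1706475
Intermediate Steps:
R(y) = y**2
k(f) = f + f**2
k(655 - 392) + 1637043 = (655 - 392)*(1 + (655 - 392)) + 1637043 = 263*(1 + 263) + 1637043 = 263*264 + 1637043 = 69432 + 1637043 = 1706475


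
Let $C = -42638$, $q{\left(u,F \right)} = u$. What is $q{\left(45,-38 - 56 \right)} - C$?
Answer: $42683$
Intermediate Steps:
$q{\left(45,-38 - 56 \right)} - C = 45 - -42638 = 45 + 42638 = 42683$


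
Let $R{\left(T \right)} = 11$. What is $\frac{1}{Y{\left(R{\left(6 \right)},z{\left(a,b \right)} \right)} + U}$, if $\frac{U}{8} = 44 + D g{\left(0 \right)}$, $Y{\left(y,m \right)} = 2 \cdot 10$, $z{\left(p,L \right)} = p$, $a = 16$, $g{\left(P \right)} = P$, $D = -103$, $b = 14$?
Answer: $\frac{1}{372} \approx 0.0026882$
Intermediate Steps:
$Y{\left(y,m \right)} = 20$
$U = 352$ ($U = 8 \left(44 - 0\right) = 8 \left(44 + 0\right) = 8 \cdot 44 = 352$)
$\frac{1}{Y{\left(R{\left(6 \right)},z{\left(a,b \right)} \right)} + U} = \frac{1}{20 + 352} = \frac{1}{372}$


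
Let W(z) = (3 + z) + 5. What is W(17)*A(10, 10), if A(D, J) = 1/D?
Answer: 5/2 ≈ 2.5000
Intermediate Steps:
W(z) = 8 + z
W(17)*A(10, 10) = (8 + 17)/10 = 25*(1/10) = 5/2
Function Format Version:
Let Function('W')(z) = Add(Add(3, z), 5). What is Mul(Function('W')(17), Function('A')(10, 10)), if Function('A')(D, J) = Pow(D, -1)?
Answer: Rational(5, 2) ≈ 2.5000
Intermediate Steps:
Function('W')(z) = Add(8, z)
Mul(Function('W')(17), Function('A')(10, 10)) = Mul(Add(8, 17), Pow(10, -1)) = Mul(25, Rational(1, 10)) = Rational(5, 2)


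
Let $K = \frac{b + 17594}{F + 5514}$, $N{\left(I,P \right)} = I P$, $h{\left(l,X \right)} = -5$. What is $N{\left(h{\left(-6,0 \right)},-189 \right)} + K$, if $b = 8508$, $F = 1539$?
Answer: $\frac{6691187}{7053} \approx 948.7$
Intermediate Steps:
$K = \frac{26102}{7053}$ ($K = \frac{8508 + 17594}{1539 + 5514} = \frac{26102}{7053} \approx 3.7008$)
$N{\left(h{\left(-6,0 \right)},-189 \right)} + K = \left(-5\right) \left(-189\right) + \frac{26102}{7053} = 945 + \frac{26102}{7053} = \frac{6691187}{7053}$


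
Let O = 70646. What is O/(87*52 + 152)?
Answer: 35323/2338 ≈ 15.108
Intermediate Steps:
O/(87*52 + 152) = 70646/(87*52 + 152) = 70646/(4524 + 152) = 70646/4676 = 70646*(1/4676) = 35323/2338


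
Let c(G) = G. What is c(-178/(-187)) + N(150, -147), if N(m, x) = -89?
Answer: -16465/187 ≈ -88.048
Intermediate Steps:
c(-178/(-187)) + N(150, -147) = -178/(-187) - 89 = -178*(-1/187) - 89 = 178/187 - 89 = -16465/187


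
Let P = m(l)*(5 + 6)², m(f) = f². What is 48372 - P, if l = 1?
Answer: 48251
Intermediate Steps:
P = 121 (P = 1²*(5 + 6)² = 1*11² = 1*121 = 121)
48372 - P = 48372 - 1*121 = 48372 - 121 = 48251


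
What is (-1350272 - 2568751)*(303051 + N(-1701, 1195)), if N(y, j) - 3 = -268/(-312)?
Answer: -30879653027139/26 ≈ -1.1877e+12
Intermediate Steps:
N(y, j) = 301/78 (N(y, j) = 3 - 268/(-312) = 3 - 268*(-1/312) = 3 + 67/78 = 301/78)
(-1350272 - 2568751)*(303051 + N(-1701, 1195)) = (-1350272 - 2568751)*(303051 + 301/78) = -3919023*23638279/78 = -30879653027139/26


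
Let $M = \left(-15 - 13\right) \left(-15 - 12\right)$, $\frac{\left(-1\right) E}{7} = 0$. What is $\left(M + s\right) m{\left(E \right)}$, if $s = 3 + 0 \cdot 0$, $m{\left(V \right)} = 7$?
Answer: $5313$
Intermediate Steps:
$E = 0$ ($E = \left(-7\right) 0 = 0$)
$M = 756$ ($M = \left(-28\right) \left(-27\right) = 756$)
$s = 3$ ($s = 3 + 0 = 3$)
$\left(M + s\right) m{\left(E \right)} = \left(756 + 3\right) 7 = 759 \cdot 7 = 5313$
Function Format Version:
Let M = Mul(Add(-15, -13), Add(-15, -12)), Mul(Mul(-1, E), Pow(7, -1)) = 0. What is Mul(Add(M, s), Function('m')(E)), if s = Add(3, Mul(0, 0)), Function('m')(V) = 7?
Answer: 5313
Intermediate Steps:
E = 0 (E = Mul(-7, 0) = 0)
M = 756 (M = Mul(-28, -27) = 756)
s = 3 (s = Add(3, 0) = 3)
Mul(Add(M, s), Function('m')(E)) = Mul(Add(756, 3), 7) = Mul(759, 7) = 5313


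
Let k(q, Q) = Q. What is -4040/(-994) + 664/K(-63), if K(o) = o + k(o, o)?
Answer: -5392/4473 ≈ -1.2055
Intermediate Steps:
K(o) = 2*o (K(o) = o + o = 2*o)
-4040/(-994) + 664/K(-63) = -4040/(-994) + 664/((2*(-63))) = -4040*(-1/994) + 664/(-126) = 2020/497 + 664*(-1/126) = 2020/497 - 332/63 = -5392/4473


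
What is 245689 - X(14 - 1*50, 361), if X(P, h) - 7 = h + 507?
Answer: 244814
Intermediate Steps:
X(P, h) = 514 + h (X(P, h) = 7 + (h + 507) = 7 + (507 + h) = 514 + h)
245689 - X(14 - 1*50, 361) = 245689 - (514 + 361) = 245689 - 1*875 = 245689 - 875 = 244814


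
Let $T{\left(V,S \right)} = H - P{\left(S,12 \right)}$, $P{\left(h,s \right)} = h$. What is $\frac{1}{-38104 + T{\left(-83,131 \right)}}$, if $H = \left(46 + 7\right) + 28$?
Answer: $- \frac{1}{38154} \approx -2.621 \cdot 10^{-5}$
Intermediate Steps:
$H = 81$ ($H = 53 + 28 = 81$)
$T{\left(V,S \right)} = 81 - S$
$\frac{1}{-38104 + T{\left(-83,131 \right)}} = \frac{1}{-38104 + \left(81 - 131\right)} = \frac{1}{-38104 - 50} = \frac{1}{-38154} = - \frac{1}{38154}$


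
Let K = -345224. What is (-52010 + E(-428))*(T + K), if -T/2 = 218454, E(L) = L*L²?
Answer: 61361979912584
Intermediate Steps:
E(L) = L³
T = -436908 (T = -2*218454 = -436908)
(-52010 + E(-428))*(T + K) = (-52010 + (-428)³)*(-436908 - 345224) = (-52010 - 78402752)*(-782132) = -78454762*(-782132) = 61361979912584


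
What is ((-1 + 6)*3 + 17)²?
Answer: 1024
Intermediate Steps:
((-1 + 6)*3 + 17)² = (5*3 + 17)² = (15 + 17)² = 32² = 1024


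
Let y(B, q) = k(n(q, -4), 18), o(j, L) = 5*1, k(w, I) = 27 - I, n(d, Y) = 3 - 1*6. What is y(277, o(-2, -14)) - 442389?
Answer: -442380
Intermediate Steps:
n(d, Y) = -3 (n(d, Y) = 3 - 6 = -3)
o(j, L) = 5
y(B, q) = 9 (y(B, q) = 27 - 1*18 = 27 - 18 = 9)
y(277, o(-2, -14)) - 442389 = 9 - 442389 = -442380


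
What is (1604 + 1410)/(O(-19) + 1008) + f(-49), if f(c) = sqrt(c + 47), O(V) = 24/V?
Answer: 28633/9564 + I*sqrt(2) ≈ 2.9938 + 1.4142*I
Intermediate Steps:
f(c) = sqrt(47 + c)
(1604 + 1410)/(O(-19) + 1008) + f(-49) = (1604 + 1410)/(24/(-19) + 1008) + sqrt(47 - 49) = 3014/(24*(-1/19) + 1008) + sqrt(-2) = 3014/(-24/19 + 1008) + I*sqrt(2) = 3014/(19128/19) + I*sqrt(2) = 3014*(19/19128) + I*sqrt(2) = 28633/9564 + I*sqrt(2)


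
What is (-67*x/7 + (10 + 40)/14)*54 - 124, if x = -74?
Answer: 268214/7 ≈ 38316.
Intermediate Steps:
(-67*x/7 + (10 + 40)/14)*54 - 124 = (-67/(7/(-74)) + (10 + 40)/14)*54 - 124 = (-67/(7*(-1/74)) + 50*(1/14))*54 - 124 = (-67/(-7/74) + 25/7)*54 - 124 = (-67*(-74/7) + 25/7)*54 - 124 = (4958/7 + 25/7)*54 - 124 = (4983/7)*54 - 124 = 269082/7 - 124 = 268214/7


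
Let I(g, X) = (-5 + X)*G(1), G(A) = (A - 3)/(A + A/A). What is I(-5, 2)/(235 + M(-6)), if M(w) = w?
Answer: 3/229 ≈ 0.013100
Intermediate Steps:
G(A) = (-3 + A)/(1 + A) (G(A) = (-3 + A)/(A + 1) = (-3 + A)/(1 + A))
I(g, X) = 5 - X (I(g, X) = (-5 + X)*((-3 + 1)/(1 + 1)) = (-5 + X)*(-2/2) = (-5 + X)*((½)*(-2)) = (-5 + X)*(-1) = 5 - X)
I(-5, 2)/(235 + M(-6)) = (5 - 1*2)/(235 - 6) = (5 - 2)/229 = (1/229)*3 = 3/229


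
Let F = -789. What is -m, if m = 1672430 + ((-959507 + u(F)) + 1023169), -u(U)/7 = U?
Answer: -1741615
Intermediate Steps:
u(U) = -7*U
m = 1741615 (m = 1672430 + ((-959507 - 7*(-789)) + 1023169) = 1672430 + ((-959507 + 5523) + 1023169) = 1672430 + (-953984 + 1023169) = 1672430 + 69185 = 1741615)
-m = -1*1741615 = -1741615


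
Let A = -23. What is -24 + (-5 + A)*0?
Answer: -24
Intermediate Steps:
-24 + (-5 + A)*0 = -24 + (-5 - 23)*0 = -24 - 28*0 = -24 + 0 = -24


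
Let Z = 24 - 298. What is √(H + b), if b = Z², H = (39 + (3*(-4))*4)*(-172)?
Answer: 4*√4789 ≈ 276.81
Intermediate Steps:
Z = -274
H = 1548 (H = (39 - 12*4)*(-172) = (39 - 48)*(-172) = -9*(-172) = 1548)
b = 75076 (b = (-274)² = 75076)
√(H + b) = √(1548 + 75076) = √76624 = 4*√4789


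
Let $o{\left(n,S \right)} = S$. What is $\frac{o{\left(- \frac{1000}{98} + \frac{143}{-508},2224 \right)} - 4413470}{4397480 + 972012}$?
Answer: $- \frac{2205623}{2684746} \approx -0.82154$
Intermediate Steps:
$\frac{o{\left(- \frac{1000}{98} + \frac{143}{-508},2224 \right)} - 4413470}{4397480 + 972012} = \frac{2224 - 4413470}{4397480 + 972012} = - \frac{4411246}{5369492} = \left(-4411246\right) \frac{1}{5369492} = - \frac{2205623}{2684746}$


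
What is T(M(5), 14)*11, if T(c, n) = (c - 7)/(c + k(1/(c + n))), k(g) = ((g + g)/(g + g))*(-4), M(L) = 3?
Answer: 44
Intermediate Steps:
k(g) = -4 (k(g) = ((2*g)/((2*g)))*(-4) = ((2*g)*(1/(2*g)))*(-4) = 1*(-4) = -4)
T(c, n) = (-7 + c)/(-4 + c) (T(c, n) = (c - 7)/(c - 4) = (-7 + c)/(-4 + c))
T(M(5), 14)*11 = ((-7 + 3)/(-4 + 3))*11 = (-4/(-1))*11 = -1*(-4)*11 = 4*11 = 44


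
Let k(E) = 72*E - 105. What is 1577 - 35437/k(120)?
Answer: 13424258/8535 ≈ 1572.8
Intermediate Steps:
k(E) = -105 + 72*E
1577 - 35437/k(120) = 1577 - 35437/(-105 + 72*120) = 1577 - 35437/(-105 + 8640) = 1577 - 35437/8535 = 13424258/8535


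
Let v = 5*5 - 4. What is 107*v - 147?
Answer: 2100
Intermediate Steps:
v = 21 (v = 25 - 4 = 21)
107*v - 147 = 107*21 - 147 = 2247 - 147 = 2100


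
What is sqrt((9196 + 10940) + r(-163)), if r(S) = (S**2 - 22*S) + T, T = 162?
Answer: sqrt(50453) ≈ 224.62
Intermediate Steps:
r(S) = 162 + S**2 - 22*S (r(S) = (S**2 - 22*S) + 162 = 162 + S**2 - 22*S)
sqrt((9196 + 10940) + r(-163)) = sqrt((9196 + 10940) + (162 + (-163)**2 - 22*(-163))) = sqrt(20136 + (162 + 26569 + 3586)) = sqrt(20136 + 30317) = sqrt(50453)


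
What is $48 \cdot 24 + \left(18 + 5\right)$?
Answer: $1175$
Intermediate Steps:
$48 \cdot 24 + \left(18 + 5\right) = 1152 + 23 = 1175$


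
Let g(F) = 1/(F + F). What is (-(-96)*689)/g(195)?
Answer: 25796160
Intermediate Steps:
g(F) = 1/(2*F)
(-(-96)*689)/g(195) = (-(-96)*689)/(((½)/195)) = (-8*(-8268))/(((½)*(1/195))) = 66144/(1/390) = 66144*390 = 25796160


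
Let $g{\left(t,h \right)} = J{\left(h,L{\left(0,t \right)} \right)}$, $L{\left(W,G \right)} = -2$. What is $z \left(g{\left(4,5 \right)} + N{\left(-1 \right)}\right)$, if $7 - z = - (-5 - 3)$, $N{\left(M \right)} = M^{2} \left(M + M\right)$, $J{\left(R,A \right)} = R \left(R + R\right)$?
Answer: $-48$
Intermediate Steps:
$J{\left(R,A \right)} = 2 R^{2}$ ($J{\left(R,A \right)} = R 2 R = 2 R^{2}$)
$g{\left(t,h \right)} = 2 h^{2}$
$N{\left(M \right)} = 2 M^{3}$ ($N{\left(M \right)} = M^{2} \cdot 2 M = 2 M^{3}$)
$z = -1$ ($z = 7 - - (-5 - 3) = 7 - \left(-1\right) \left(-8\right) = 7 - 8 = -1$)
$z \left(g{\left(4,5 \right)} + N{\left(-1 \right)}\right) = - (2 \cdot 5^{2} + 2 \left(-1\right)^{3}) = - (2 \cdot 25 + 2 \left(-1\right)) = - (50 - 2) = \left(-1\right) 48 = -48$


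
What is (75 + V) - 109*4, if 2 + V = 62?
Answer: -301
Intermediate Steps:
V = 60 (V = -2 + 62 = 60)
(75 + V) - 109*4 = (75 + 60) - 109*4 = 135 - 436 = -301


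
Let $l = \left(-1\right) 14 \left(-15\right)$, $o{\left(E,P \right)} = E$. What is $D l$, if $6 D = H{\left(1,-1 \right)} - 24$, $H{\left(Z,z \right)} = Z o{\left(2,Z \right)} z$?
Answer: $-910$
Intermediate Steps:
$H{\left(Z,z \right)} = 2 Z z$ ($H{\left(Z,z \right)} = Z 2 z = 2 Z z$)
$D = - \frac{13}{3}$ ($D = \frac{2 \cdot 1 \left(-1\right) - 24}{6} = \frac{-2 - 24}{6} = \frac{1}{6} \left(-26\right) = - \frac{13}{3} \approx -4.3333$)
$l = 210$ ($l = \left(-14\right) \left(-15\right) = 210$)
$D l = \left(- \frac{13}{3}\right) 210 = -910$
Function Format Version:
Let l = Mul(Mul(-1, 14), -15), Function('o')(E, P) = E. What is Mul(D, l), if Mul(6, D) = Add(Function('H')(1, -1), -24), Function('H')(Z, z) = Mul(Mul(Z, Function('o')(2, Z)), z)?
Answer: -910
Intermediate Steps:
Function('H')(Z, z) = Mul(2, Z, z) (Function('H')(Z, z) = Mul(Mul(Z, 2), z) = Mul(Mul(2, Z), z) = Mul(2, Z, z))
D = Rational(-13, 3) (D = Mul(Rational(1, 6), Add(Mul(2, 1, -1), -24)) = Mul(Rational(1, 6), Add(-2, -24)) = Mul(Rational(1, 6), -26) = Rational(-13, 3) ≈ -4.3333)
l = 210 (l = Mul(-14, -15) = 210)
Mul(D, l) = Mul(Rational(-13, 3), 210) = -910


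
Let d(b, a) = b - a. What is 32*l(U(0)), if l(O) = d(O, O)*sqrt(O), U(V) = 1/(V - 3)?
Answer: 0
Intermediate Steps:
U(V) = 1/(-3 + V)
l(O) = 0 (l(O) = (O - O)*sqrt(O) = 0*sqrt(O) = 0)
32*l(U(0)) = 32*0 = 0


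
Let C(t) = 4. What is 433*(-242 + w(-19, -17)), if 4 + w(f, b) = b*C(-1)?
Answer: -135962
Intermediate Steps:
w(f, b) = -4 + 4*b (w(f, b) = -4 + b*4 = -4 + 4*b)
433*(-242 + w(-19, -17)) = 433*(-242 + (-4 + 4*(-17))) = 433*(-242 + (-4 - 68)) = 433*(-242 - 72) = 433*(-314) = -135962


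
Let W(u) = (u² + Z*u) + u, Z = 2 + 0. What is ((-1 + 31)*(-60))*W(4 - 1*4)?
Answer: 0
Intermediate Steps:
Z = 2
W(u) = u² + 3*u (W(u) = (u² + 2*u) + u = u² + 3*u)
((-1 + 31)*(-60))*W(4 - 1*4) = ((-1 + 31)*(-60))*((4 - 1*4)*(3 + (4 - 1*4))) = (30*(-60))*((4 - 4)*(3 + (4 - 4))) = -0*(3 + 0) = -0*3 = -1800*0 = 0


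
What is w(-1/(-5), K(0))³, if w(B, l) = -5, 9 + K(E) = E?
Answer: -125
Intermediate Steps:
K(E) = -9 + E
w(-1/(-5), K(0))³ = (-5)³ = -125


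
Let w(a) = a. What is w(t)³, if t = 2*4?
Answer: 512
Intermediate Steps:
t = 8
w(t)³ = 8³ = 512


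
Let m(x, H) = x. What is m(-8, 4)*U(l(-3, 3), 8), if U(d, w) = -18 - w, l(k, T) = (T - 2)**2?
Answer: 208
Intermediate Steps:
l(k, T) = (-2 + T)**2
m(-8, 4)*U(l(-3, 3), 8) = -8*(-18 - 1*8) = -8*(-18 - 8) = -8*(-26) = 208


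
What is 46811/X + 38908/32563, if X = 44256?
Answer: 3246219041/1441108128 ≈ 2.2526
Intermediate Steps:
46811/X + 38908/32563 = 46811/44256 + 38908/32563 = 3246219041/1441108128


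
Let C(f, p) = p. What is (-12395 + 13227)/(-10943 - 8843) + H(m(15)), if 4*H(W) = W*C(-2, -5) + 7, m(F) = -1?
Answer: 2251/761 ≈ 2.9580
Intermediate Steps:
H(W) = 7/4 - 5*W/4 (H(W) = (W*(-5) + 7)/4 = (-5*W + 7)/4 = (7 - 5*W)/4 = 7/4 - 5*W/4)
(-12395 + 13227)/(-10943 - 8843) + H(m(15)) = (-12395 + 13227)/(-10943 - 8843) + (7/4 - 5/4*(-1)) = 832/(-19786) + (7/4 + 5/4) = 832*(-1/19786) + 3 = -32/761 + 3 = 2251/761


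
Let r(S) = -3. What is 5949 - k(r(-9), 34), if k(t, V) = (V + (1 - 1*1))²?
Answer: 4793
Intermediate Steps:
k(t, V) = V² (k(t, V) = (V + (1 - 1))² = (V + 0)² = V²)
5949 - k(r(-9), 34) = 5949 - 1*34² = 5949 - 1*1156 = 5949 - 1156 = 4793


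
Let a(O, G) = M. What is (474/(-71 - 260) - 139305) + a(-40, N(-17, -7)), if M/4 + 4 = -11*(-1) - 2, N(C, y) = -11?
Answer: -46103809/331 ≈ -1.3929e+5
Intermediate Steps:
M = 20 (M = -16 + 4*(-11*(-1) - 2) = -16 + 4*(11 - 2) = -16 + 4*9 = -16 + 36 = 20)
a(O, G) = 20
(474/(-71 - 260) - 139305) + a(-40, N(-17, -7)) = (474/(-71 - 260) - 139305) + 20 = (474/(-331) - 139305) + 20 = (474*(-1/331) - 139305) + 20 = (-474/331 - 139305) + 20 = -46110429/331 + 20 = -46103809/331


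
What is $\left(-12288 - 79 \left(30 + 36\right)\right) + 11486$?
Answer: $-6016$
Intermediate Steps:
$\left(-12288 - 79 \left(30 + 36\right)\right) + 11486 = \left(-12288 - 5214\right) + 11486 = -17502 + 11486 = -6016$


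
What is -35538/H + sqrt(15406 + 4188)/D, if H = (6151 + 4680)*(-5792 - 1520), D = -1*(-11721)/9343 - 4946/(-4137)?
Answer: 17769/39598136 + 38651991*sqrt(19594)/94700255 ≈ 57.133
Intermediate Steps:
D = 94700255/38651991 (D = 11721*(1/9343) - 4946*(-1/4137) = 11721/9343 + 4946/4137 = 94700255/38651991 ≈ 2.4501)
H = -79196272 (H = 10831*(-7312) = -79196272)
-35538/H + sqrt(15406 + 4188)/D = -35538/(-79196272) + sqrt(15406 + 4188)/(94700255/38651991) = -35538*(-1/79196272) + sqrt(19594)*(38651991/94700255) = 17769/39598136 + 38651991*sqrt(19594)/94700255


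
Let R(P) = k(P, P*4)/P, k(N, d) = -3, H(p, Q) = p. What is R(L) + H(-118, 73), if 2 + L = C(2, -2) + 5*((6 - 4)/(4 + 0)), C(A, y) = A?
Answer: -596/5 ≈ -119.20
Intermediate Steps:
L = 5/2 (L = -2 + (2 + 5*((6 - 4)/(4 + 0))) = -2 + (2 + 5*(2/4)) = -2 + (2 + 5*(2*(1/4))) = -2 + (2 + 5*(1/2)) = -2 + (2 + 5/2) = -2 + 9/2 = 5/2 ≈ 2.5000)
R(P) = -3/P
R(L) + H(-118, 73) = -3/5/2 - 118 = -3*2/5 - 118 = -6/5 - 118 = -596/5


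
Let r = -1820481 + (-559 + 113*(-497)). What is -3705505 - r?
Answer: -1828304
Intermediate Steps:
r = -1877201 (r = -1820481 + (-559 - 56161) = -1820481 - 56720 = -1877201)
-3705505 - r = -3705505 - 1*(-1877201) = -3705505 + 1877201 = -1828304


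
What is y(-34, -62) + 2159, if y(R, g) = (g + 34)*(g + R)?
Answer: 4847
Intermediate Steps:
y(R, g) = (34 + g)*(R + g)
y(-34, -62) + 2159 = ((-62)² + 34*(-34) + 34*(-62) - 34*(-62)) + 2159 = (3844 - 1156 - 2108 + 2108) + 2159 = 2688 + 2159 = 4847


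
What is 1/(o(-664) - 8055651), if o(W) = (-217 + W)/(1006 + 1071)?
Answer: -2077/16731588008 ≈ -1.2414e-7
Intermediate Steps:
o(W) = -7/67 + W/2077 (o(W) = (-217 + W)/2077 = (-217 + W)*(1/2077) = -7/67 + W/2077)
1/(o(-664) - 8055651) = 1/((-7/67 + (1/2077)*(-664)) - 8055651) = 1/((-7/67 - 664/2077) - 8055651) = 1/(-881/2077 - 8055651) = 1/(-16731588008/2077) = -2077/16731588008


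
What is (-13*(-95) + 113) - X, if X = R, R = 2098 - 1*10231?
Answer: 9481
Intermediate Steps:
R = -8133 (R = 2098 - 10231 = -8133)
X = -8133
(-13*(-95) + 113) - X = (-13*(-95) + 113) - 1*(-8133) = (1235 + 113) + 8133 = 1348 + 8133 = 9481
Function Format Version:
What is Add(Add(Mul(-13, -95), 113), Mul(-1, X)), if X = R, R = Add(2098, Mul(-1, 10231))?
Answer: 9481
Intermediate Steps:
R = -8133 (R = Add(2098, -10231) = -8133)
X = -8133
Add(Add(Mul(-13, -95), 113), Mul(-1, X)) = Add(Add(Mul(-13, -95), 113), Mul(-1, -8133)) = Add(Add(1235, 113), 8133) = Add(1348, 8133) = 9481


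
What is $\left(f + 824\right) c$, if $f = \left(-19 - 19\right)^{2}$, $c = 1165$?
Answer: $2642220$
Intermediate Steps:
$f = 1444$ ($f = \left(-38\right)^{2} = 1444$)
$\left(f + 824\right) c = \left(1444 + 824\right) 1165 = 2268 \cdot 1165 = 2642220$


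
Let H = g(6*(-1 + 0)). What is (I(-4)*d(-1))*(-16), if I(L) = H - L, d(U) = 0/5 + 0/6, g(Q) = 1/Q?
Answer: 0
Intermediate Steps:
g(Q) = 1/Q
H = -⅙ (H = 1/(6*(-1 + 0)) = 1/(6*(-1)) = 1/(-6) = -⅙ ≈ -0.16667)
d(U) = 0 (d(U) = 0*(⅕) + 0*(⅙) = 0 + 0 = 0)
I(L) = -⅙ - L
(I(-4)*d(-1))*(-16) = ((-⅙ - 1*(-4))*0)*(-16) = ((-⅙ + 4)*0)*(-16) = ((23/6)*0)*(-16) = 0*(-16) = 0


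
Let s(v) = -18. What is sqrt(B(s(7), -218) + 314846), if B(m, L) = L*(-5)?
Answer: 12*sqrt(2194) ≈ 562.08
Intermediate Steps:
B(m, L) = -5*L
sqrt(B(s(7), -218) + 314846) = sqrt(-5*(-218) + 314846) = sqrt(1090 + 314846) = sqrt(315936) = 12*sqrt(2194)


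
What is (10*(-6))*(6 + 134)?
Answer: -8400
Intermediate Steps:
(10*(-6))*(6 + 134) = -60*140 = -8400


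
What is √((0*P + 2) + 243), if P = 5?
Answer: 7*√5 ≈ 15.652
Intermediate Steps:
√((0*P + 2) + 243) = √((0*5 + 2) + 243) = √((0 + 2) + 243) = √(2 + 243) = √245 = 7*√5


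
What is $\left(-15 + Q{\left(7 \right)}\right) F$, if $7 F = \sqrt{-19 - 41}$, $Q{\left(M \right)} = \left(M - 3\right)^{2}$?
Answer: $\frac{2 i \sqrt{15}}{7} \approx 1.1066 i$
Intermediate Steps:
$Q{\left(M \right)} = \left(-3 + M\right)^{2}$ ($Q{\left(M \right)} = \left(M - 3\right)^{2} = \left(-3 + M\right)^{2}$)
$F = \frac{2 i \sqrt{15}}{7}$ ($F = \frac{\sqrt{-19 - 41}}{7} = \frac{\sqrt{-60}}{7} = \frac{2 i \sqrt{15}}{7} \approx 1.1066 i$)
$\left(-15 + Q{\left(7 \right)}\right) F = \left(-15 + \left(-3 + 7\right)^{2}\right) \frac{2 i \sqrt{15}}{7} = \left(-15 + 4^{2}\right) \frac{2 i \sqrt{15}}{7} = \left(-15 + 16\right) \frac{2 i \sqrt{15}}{7} = 1 \frac{2 i \sqrt{15}}{7} = \frac{2 i \sqrt{15}}{7}$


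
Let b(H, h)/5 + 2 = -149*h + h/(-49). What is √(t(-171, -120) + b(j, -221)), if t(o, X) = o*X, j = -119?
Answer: 10*√90737/7 ≈ 430.32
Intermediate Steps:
b(H, h) = -10 - 36510*h/49 (b(H, h) = -10 + 5*(-149*h + h/(-49)) = -10 + 5*(-149*h + h*(-1/49)) = -10 + 5*(-149*h - h/49) = -10 + 5*(-7302*h/49) = -10 - 36510*h/49)
t(o, X) = X*o
√(t(-171, -120) + b(j, -221)) = √(-120*(-171) + (-10 - 36510/49*(-221))) = √(20520 + (-10 + 8068710/49)) = √(20520 + 8068220/49) = √(9073700/49) = 10*√90737/7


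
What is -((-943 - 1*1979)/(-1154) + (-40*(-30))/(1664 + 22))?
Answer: -525941/162137 ≈ -3.2438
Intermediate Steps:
-((-943 - 1*1979)/(-1154) + (-40*(-30))/(1664 + 22)) = -((-943 - 1979)*(-1/1154) + 1200/1686) = -(-2922*(-1/1154) + 1200*(1/1686)) = -(1461/577 + 200/281) = -1*525941/162137 = -525941/162137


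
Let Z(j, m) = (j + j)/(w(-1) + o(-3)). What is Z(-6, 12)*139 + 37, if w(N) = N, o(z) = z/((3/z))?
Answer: -797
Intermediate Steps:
o(z) = z**2/3 (o(z) = z*(z/3) = z**2/3)
Z(j, m) = j (Z(j, m) = (j + j)/(-1 + (1/3)*(-3)**2) = (2*j)/(-1 + (1/3)*9) = (2*j)/(-1 + 3) = (2*j)/2 = (2*j)*(1/2) = j)
Z(-6, 12)*139 + 37 = -6*139 + 37 = -834 + 37 = -797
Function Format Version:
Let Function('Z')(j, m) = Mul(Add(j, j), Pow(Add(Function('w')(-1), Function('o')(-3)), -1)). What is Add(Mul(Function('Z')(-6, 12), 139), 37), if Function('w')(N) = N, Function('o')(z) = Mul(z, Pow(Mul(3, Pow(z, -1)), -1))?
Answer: -797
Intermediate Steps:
Function('o')(z) = Mul(Rational(1, 3), Pow(z, 2)) (Function('o')(z) = Mul(z, Mul(Rational(1, 3), z)) = Mul(Rational(1, 3), Pow(z, 2)))
Function('Z')(j, m) = j (Function('Z')(j, m) = Mul(Add(j, j), Pow(Add(-1, Mul(Rational(1, 3), Pow(-3, 2))), -1)) = Mul(Mul(2, j), Pow(Add(-1, Mul(Rational(1, 3), 9)), -1)) = Mul(Mul(2, j), Pow(Add(-1, 3), -1)) = Mul(Mul(2, j), Pow(2, -1)) = Mul(Mul(2, j), Rational(1, 2)) = j)
Add(Mul(Function('Z')(-6, 12), 139), 37) = Add(Mul(-6, 139), 37) = Add(-834, 37) = -797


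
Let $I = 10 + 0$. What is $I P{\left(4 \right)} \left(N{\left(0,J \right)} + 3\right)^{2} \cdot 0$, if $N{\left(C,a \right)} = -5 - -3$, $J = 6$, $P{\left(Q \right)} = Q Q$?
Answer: $0$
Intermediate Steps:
$P{\left(Q \right)} = Q^{2}$
$I = 10$
$N{\left(C,a \right)} = -2$ ($N{\left(C,a \right)} = -5 + 3 = -2$)
$I P{\left(4 \right)} \left(N{\left(0,J \right)} + 3\right)^{2} \cdot 0 = 10 \cdot 4^{2} \left(-2 + 3\right)^{2} \cdot 0 = 10 \cdot 16 \cdot 1^{2} \cdot 0 = 10 \cdot 16 \cdot 1 \cdot 0 = 10 \cdot 16 \cdot 0 = 160 \cdot 0 = 0$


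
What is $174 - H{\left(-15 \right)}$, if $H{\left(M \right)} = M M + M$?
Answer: $-36$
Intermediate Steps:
$H{\left(M \right)} = M + M^{2}$ ($H{\left(M \right)} = M^{2} + M = M + M^{2}$)
$174 - H{\left(-15 \right)} = 174 - - 15 \left(1 - 15\right) = 174 - \left(-15\right) \left(-14\right) = 174 - 210 = -36$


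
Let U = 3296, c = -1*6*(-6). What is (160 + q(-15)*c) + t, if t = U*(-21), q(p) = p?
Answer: -69596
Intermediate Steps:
c = 36 (c = -6*(-6) = 36)
t = -69216 (t = 3296*(-21) = -69216)
(160 + q(-15)*c) + t = (160 - 15*36) - 69216 = (160 - 540) - 69216 = -380 - 69216 = -69596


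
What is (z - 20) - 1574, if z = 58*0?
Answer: -1594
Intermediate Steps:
z = 0
(z - 20) - 1574 = (0 - 20) - 1574 = -20 - 1574 = -1594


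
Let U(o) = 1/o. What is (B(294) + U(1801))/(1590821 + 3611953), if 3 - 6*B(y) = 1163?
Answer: -1044577/28110587922 ≈ -3.7160e-5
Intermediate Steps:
B(y) = -580/3 (B(y) = ½ - ⅙*1163 = ½ - 1163/6 = -580/3)
(B(294) + U(1801))/(1590821 + 3611953) = (-580/3 + 1/1801)/(1590821 + 3611953) = (-580/3 + 1/1801)/5202774 = -1044577/5403*1/5202774 = -1044577/28110587922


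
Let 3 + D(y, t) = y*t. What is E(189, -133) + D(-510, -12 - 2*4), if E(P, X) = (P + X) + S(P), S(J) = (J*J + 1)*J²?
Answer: 1276035815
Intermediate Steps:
S(J) = J²*(1 + J²) (S(J) = (J² + 1)*J² = (1 + J²)*J² = J²*(1 + J²))
E(P, X) = P + X + P² + P⁴ (E(P, X) = (P + X) + (P² + P⁴) = P + X + P² + P⁴)
D(y, t) = -3 + t*y (D(y, t) = -3 + y*t = -3 + t*y)
E(189, -133) + D(-510, -12 - 2*4) = (189 - 133 + 189² + 189⁴) + (-3 + (-12 - 2*4)*(-510)) = (189 - 133 + 35721 + 1275989841) + (-3 + (-12 - 8)*(-510)) = 1276025618 + (-3 - 20*(-510)) = 1276025618 + (-3 + 10200) = 1276025618 + 10197 = 1276035815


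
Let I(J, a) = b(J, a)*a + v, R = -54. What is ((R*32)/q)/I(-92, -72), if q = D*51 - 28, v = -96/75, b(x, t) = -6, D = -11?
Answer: 2700/396397 ≈ 0.0068114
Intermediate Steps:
v = -32/25 (v = -96*1/75 = -32/25 ≈ -1.2800)
q = -589 (q = -11*51 - 28 = -561 - 28 = -589)
I(J, a) = -32/25 - 6*a (I(J, a) = -6*a - 32/25 = -32/25 - 6*a)
((R*32)/q)/I(-92, -72) = (-54*32/(-589))/(-32/25 - 6*(-72)) = (-1728*(-1/589))/(-32/25 + 432) = 1728/(589*(10768/25)) = (1728/589)*(25/10768) = 2700/396397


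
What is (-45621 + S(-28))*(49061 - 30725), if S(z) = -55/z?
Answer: -5855294472/7 ≈ -8.3647e+8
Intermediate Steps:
(-45621 + S(-28))*(49061 - 30725) = (-45621 - 55/(-28))*(49061 - 30725) = (-45621 - 55*(-1/28))*18336 = (-45621 + 55/28)*18336 = -1277333/28*18336 = -5855294472/7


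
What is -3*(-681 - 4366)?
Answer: 15141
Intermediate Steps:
-3*(-681 - 4366) = -3*(-5047) = 15141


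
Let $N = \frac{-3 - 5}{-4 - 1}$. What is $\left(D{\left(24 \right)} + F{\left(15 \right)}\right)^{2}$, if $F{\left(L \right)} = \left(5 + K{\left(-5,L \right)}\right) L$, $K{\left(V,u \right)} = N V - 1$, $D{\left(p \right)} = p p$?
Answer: $266256$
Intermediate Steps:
$D{\left(p \right)} = p^{2}$
$N = \frac{8}{5}$ ($N = - \frac{8}{-5} = \left(-8\right) \left(- \frac{1}{5}\right) = \frac{8}{5} \approx 1.6$)
$K{\left(V,u \right)} = -1 + \frac{8 V}{5}$ ($K{\left(V,u \right)} = \frac{8 V}{5} - 1 = -1 + \frac{8 V}{5}$)
$F{\left(L \right)} = - 4 L$ ($F{\left(L \right)} = \left(5 + \left(-1 + \frac{8}{5} \left(-5\right)\right)\right) L = \left(5 - 9\right) L = - 4 L$)
$\left(D{\left(24 \right)} + F{\left(15 \right)}\right)^{2} = \left(24^{2} - 60\right)^{2} = \left(576 - 60\right)^{2} = 516^{2} = 266256$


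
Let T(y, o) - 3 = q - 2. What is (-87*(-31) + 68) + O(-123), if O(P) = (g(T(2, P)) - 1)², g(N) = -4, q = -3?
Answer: 2790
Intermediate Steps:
T(y, o) = -2 (T(y, o) = 3 + (-3 - 2) = 3 - 5 = -2)
O(P) = 25 (O(P) = (-4 - 1)² = (-5)² = 25)
(-87*(-31) + 68) + O(-123) = (-87*(-31) + 68) + 25 = (2697 + 68) + 25 = 2765 + 25 = 2790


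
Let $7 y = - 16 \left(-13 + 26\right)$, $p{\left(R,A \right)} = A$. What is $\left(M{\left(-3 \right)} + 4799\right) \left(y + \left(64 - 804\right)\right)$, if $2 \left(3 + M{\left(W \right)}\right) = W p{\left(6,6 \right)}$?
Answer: $- \frac{25792356}{7} \approx -3.6846 \cdot 10^{6}$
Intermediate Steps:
$M{\left(W \right)} = -3 + 3 W$ ($M{\left(W \right)} = -3 + \frac{W 6}{2} = -3 + \frac{6 W}{2} = -3 + 3 W$)
$y = - \frac{208}{7}$ ($y = \frac{\left(-16\right) \left(-13 + 26\right)}{7} = \frac{\left(-16\right) 13}{7} = \frac{1}{7} \left(-208\right) = - \frac{208}{7} \approx -29.714$)
$\left(M{\left(-3 \right)} + 4799\right) \left(y + \left(64 - 804\right)\right) = \left(\left(-3 + 3 \left(-3\right)\right) + 4799\right) \left(- \frac{208}{7} + \left(64 - 804\right)\right) = \left(\left(-3 - 9\right) + 4799\right) \left(- \frac{208}{7} - 740\right) = \left(-12 + 4799\right) \left(- \frac{5388}{7}\right) = 4787 \left(- \frac{5388}{7}\right) = - \frac{25792356}{7}$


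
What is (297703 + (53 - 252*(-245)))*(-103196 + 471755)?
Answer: 132495486264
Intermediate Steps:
(297703 + (53 - 252*(-245)))*(-103196 + 471755) = (297703 + (53 + 61740))*368559 = (297703 + 61793)*368559 = 359496*368559 = 132495486264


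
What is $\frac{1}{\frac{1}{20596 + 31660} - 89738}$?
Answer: $- \frac{52256}{4689348927} \approx -1.1144 \cdot 10^{-5}$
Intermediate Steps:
$\frac{1}{\frac{1}{20596 + 31660} - 89738} = \frac{1}{\frac{1}{52256} - 89738} = \frac{1}{- \frac{4689348927}{52256}} = - \frac{52256}{4689348927}$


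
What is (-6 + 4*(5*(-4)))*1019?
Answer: -87634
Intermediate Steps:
(-6 + 4*(5*(-4)))*1019 = (-6 + 4*(-20))*1019 = (-6 - 80)*1019 = -86*1019 = -87634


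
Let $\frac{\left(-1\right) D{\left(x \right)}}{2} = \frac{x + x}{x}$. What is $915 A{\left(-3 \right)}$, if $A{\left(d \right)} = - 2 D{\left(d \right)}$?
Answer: $7320$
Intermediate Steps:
$D{\left(x \right)} = -4$ ($D{\left(x \right)} = - 2 \frac{x + x}{x} = - 2 \frac{2 x}{x} = \left(-2\right) 2 = -4$)
$A{\left(d \right)} = 8$ ($A{\left(d \right)} = \left(-2\right) \left(-4\right) = 8$)
$915 A{\left(-3 \right)} = 915 \cdot 8 = 7320$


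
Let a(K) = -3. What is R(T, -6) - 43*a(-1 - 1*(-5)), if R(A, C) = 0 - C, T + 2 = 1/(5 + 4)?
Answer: 135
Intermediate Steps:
T = -17/9 (T = -2 + 1/(5 + 4) = -2 + 1/9 = -2 + ⅑ = -17/9 ≈ -1.8889)
R(A, C) = -C
R(T, -6) - 43*a(-1 - 1*(-5)) = -1*(-6) - 43*(-3) = 6 + 129 = 135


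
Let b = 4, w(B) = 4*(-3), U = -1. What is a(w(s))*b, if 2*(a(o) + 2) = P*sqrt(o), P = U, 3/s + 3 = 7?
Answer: -8 - 4*I*sqrt(3) ≈ -8.0 - 6.9282*I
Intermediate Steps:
s = 3/4 (s = 3/(-3 + 7) = 3/4 ≈ 0.75000)
P = -1
w(B) = -12
a(o) = -2 - sqrt(o)/2 (a(o) = -2 + (-sqrt(o))/2 = -2 - sqrt(o)/2)
a(w(s))*b = (-2 - I*sqrt(3))*4 = -8 - 4*I*sqrt(3)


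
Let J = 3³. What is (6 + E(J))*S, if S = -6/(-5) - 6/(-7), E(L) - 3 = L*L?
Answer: 53136/35 ≈ 1518.2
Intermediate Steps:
J = 27
E(L) = 3 + L² (E(L) = 3 + L*L = 3 + L²)
S = 72/35 (S = -6*(-⅕) - 6*(-⅐) = 6/5 + 6/7 = 72/35 ≈ 2.0571)
(6 + E(J))*S = (6 + (3 + 27²))*(72/35) = (6 + (3 + 729))*(72/35) = (6 + 732)*(72/35) = 738*(72/35) = 53136/35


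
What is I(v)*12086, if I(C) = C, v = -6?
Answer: -72516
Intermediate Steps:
I(v)*12086 = -6*12086 = -72516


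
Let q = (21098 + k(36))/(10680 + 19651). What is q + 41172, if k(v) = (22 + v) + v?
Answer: 1248809124/30331 ≈ 41173.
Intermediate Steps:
k(v) = 22 + 2*v
q = 21192/30331 (q = (21098 + (22 + 2*36))/(10680 + 19651) = (21098 + (22 + 72))/30331 = (21098 + 94)*(1/30331) = 21192*(1/30331) = 21192/30331 ≈ 0.69869)
q + 41172 = 21192/30331 + 41172 = 1248809124/30331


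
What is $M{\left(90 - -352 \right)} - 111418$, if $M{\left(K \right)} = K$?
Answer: $-110976$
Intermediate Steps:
$M{\left(90 - -352 \right)} - 111418 = \left(90 - -352\right) - 111418 = \left(90 + 352\right) - 111418 = 442 - 111418 = -110976$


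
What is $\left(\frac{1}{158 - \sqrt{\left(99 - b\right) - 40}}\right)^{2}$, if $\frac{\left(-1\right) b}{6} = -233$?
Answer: $\frac{1}{\left(158 - i \sqrt{1339}\right)^{2}} \approx 3.4148 \cdot 10^{-5} + 1.6713 \cdot 10^{-5} i$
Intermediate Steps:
$b = 1398$ ($b = \left(-6\right) \left(-233\right) = 1398$)
$\left(\frac{1}{158 - \sqrt{\left(99 - b\right) - 40}}\right)^{2} = \left(\frac{1}{158 - \sqrt{\left(99 - 1398\right) - 40}}\right)^{2} = \left(\frac{1}{158 - \sqrt{-1299 - 40}}\right)^{2} = \left(\frac{1}{158 - \sqrt{-1339}}\right)^{2} = \left(\frac{1}{158 - i \sqrt{1339}}\right)^{2} = \frac{1}{\left(158 - i \sqrt{1339}\right)^{2}}$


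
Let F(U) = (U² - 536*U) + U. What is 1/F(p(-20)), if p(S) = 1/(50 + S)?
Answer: -900/16049 ≈ -0.056078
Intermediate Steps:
F(U) = U² - 535*U
1/F(p(-20)) = 1/((-535 + 1/(50 - 20))/(50 - 20)) = 1/((-535 + 1/30)/30) = 1/((1/30)*(-16049/30)) = 1/(-16049/900) = -900/16049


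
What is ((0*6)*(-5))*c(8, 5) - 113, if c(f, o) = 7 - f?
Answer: -113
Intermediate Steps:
((0*6)*(-5))*c(8, 5) - 113 = ((0*6)*(-5))*(7 - 1*8) - 113 = (0*(-5))*(7 - 8) - 113 = 0*(-1) - 113 = 0 - 113 = -113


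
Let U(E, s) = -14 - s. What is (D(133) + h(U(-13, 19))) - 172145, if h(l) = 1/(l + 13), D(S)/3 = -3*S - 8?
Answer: -3467321/20 ≈ -1.7337e+5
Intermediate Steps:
D(S) = -24 - 9*S (D(S) = 3*(-3*S - 8) = 3*(-8 - 3*S) = -24 - 9*S)
h(l) = 1/(13 + l)
(D(133) + h(U(-13, 19))) - 172145 = ((-24 - 9*133) + 1/(13 + (-14 - 1*19))) - 172145 = ((-24 - 1197) + 1/(13 + (-14 - 19))) - 172145 = (-1221 + 1/(13 - 33)) - 172145 = (-1221 + 1/(-20)) - 172145 = (-1221 - 1/20) - 172145 = -24421/20 - 172145 = -3467321/20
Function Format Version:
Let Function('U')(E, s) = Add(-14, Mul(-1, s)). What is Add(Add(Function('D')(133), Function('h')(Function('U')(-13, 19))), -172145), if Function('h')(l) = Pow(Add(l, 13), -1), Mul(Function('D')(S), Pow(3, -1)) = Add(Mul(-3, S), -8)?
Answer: Rational(-3467321, 20) ≈ -1.7337e+5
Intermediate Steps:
Function('D')(S) = Add(-24, Mul(-9, S)) (Function('D')(S) = Mul(3, Add(Mul(-3, S), -8)) = Mul(3, Add(-8, Mul(-3, S))) = Add(-24, Mul(-9, S)))
Function('h')(l) = Pow(Add(13, l), -1)
Add(Add(Function('D')(133), Function('h')(Function('U')(-13, 19))), -172145) = Add(Add(Add(-24, Mul(-9, 133)), Pow(Add(13, Add(-14, Mul(-1, 19))), -1)), -172145) = Add(Add(Add(-24, -1197), Pow(Add(13, Add(-14, -19)), -1)), -172145) = Add(Add(-1221, Pow(Add(13, -33), -1)), -172145) = Add(Add(-1221, Pow(-20, -1)), -172145) = Add(Add(-1221, Rational(-1, 20)), -172145) = Add(Rational(-24421, 20), -172145) = Rational(-3467321, 20)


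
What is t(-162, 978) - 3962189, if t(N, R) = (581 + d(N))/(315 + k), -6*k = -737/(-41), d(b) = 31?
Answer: -304109741765/76753 ≈ -3.9622e+6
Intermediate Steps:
k = -737/246 (k = -(-737)/(6*(-41)) = -(-737)*(-1)/(6*41) = -⅙*737/41 = -737/246 ≈ -2.9959)
t(N, R) = 150552/76753 (t(N, R) = (581 + 31)/(315 - 737/246) = 612/(76753/246) = 612*(246/76753) = 150552/76753)
t(-162, 978) - 3962189 = 150552/76753 - 3962189 = -304109741765/76753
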